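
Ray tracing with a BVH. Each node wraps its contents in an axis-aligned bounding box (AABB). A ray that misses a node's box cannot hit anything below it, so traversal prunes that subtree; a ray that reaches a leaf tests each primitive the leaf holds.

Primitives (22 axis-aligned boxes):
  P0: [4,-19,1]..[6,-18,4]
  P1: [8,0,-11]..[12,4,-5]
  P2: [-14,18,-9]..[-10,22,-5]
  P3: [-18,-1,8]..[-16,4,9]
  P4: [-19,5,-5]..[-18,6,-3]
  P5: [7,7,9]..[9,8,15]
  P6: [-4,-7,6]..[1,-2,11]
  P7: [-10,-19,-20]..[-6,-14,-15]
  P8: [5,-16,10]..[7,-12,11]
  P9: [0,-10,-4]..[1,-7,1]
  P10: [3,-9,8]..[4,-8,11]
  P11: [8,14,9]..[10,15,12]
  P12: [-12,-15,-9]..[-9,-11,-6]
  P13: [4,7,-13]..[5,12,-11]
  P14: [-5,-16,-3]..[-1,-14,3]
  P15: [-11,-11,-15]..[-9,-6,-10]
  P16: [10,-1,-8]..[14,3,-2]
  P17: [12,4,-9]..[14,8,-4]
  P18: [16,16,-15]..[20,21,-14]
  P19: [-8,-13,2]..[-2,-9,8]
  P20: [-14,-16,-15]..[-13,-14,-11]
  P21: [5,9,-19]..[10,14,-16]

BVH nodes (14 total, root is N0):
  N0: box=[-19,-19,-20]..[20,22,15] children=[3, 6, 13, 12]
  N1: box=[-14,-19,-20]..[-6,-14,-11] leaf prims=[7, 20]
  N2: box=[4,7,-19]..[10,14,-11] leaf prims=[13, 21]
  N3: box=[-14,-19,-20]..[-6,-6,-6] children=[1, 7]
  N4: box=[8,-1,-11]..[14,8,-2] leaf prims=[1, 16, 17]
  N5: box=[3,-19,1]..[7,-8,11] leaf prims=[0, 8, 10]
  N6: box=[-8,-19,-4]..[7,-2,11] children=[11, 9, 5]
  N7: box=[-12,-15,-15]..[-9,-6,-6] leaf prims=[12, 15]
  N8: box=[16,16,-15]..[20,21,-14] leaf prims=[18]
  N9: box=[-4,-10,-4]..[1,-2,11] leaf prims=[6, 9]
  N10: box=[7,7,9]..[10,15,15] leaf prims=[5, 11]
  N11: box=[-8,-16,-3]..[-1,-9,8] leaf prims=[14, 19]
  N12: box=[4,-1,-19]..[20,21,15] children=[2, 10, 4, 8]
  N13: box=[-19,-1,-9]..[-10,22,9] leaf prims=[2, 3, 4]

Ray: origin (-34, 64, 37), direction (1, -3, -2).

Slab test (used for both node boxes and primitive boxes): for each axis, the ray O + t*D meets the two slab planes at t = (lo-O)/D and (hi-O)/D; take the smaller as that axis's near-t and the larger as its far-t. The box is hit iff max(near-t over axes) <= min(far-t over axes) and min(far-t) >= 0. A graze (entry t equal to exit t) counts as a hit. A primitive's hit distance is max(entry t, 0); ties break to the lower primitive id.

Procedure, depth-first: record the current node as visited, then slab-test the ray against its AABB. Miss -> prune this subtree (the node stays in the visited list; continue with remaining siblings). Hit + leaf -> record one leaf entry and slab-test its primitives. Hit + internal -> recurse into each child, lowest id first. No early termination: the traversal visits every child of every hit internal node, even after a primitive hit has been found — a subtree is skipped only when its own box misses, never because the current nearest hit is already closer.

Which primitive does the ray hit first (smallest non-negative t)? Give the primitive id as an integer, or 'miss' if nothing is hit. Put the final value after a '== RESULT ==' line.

Trace the traversal:
N0 x:[15,54] y:[14,83/3] z:[11,57/2] -> hit [15,83/3], descend [3, 6, 12, 13]
  N3 x:[20,28] y:[70/3,83/3] z:[43/2,57/2] -> hit [70/3,83/3], descend [1, 7]
    N1 x:[20,28] y:[26,83/3] z:[24,57/2] -> hit [26,83/3] leaf, test {P7@t=26, P20(miss)}
    N7 x:[22,25] y:[70/3,79/3] z:[43/2,26] -> hit [70/3,25] leaf, test {P12(miss), P15@t=47/2}
  N6 x:[26,41] y:[22,83/3] z:[13,41/2] -> miss, prune
  N12 x:[38,54] y:[43/3,65/3] z:[11,28] -> miss, prune
  N13 x:[15,24] y:[14,65/3] z:[14,23] -> hit [15,65/3] leaf, test {P2(miss), P3(miss), P4(miss)}

Summary -> nodes [0, 3, 1, 7, 6, 12, 13]; box-tests=7; leaf-entries=3; first=P15

== RESULT ==
15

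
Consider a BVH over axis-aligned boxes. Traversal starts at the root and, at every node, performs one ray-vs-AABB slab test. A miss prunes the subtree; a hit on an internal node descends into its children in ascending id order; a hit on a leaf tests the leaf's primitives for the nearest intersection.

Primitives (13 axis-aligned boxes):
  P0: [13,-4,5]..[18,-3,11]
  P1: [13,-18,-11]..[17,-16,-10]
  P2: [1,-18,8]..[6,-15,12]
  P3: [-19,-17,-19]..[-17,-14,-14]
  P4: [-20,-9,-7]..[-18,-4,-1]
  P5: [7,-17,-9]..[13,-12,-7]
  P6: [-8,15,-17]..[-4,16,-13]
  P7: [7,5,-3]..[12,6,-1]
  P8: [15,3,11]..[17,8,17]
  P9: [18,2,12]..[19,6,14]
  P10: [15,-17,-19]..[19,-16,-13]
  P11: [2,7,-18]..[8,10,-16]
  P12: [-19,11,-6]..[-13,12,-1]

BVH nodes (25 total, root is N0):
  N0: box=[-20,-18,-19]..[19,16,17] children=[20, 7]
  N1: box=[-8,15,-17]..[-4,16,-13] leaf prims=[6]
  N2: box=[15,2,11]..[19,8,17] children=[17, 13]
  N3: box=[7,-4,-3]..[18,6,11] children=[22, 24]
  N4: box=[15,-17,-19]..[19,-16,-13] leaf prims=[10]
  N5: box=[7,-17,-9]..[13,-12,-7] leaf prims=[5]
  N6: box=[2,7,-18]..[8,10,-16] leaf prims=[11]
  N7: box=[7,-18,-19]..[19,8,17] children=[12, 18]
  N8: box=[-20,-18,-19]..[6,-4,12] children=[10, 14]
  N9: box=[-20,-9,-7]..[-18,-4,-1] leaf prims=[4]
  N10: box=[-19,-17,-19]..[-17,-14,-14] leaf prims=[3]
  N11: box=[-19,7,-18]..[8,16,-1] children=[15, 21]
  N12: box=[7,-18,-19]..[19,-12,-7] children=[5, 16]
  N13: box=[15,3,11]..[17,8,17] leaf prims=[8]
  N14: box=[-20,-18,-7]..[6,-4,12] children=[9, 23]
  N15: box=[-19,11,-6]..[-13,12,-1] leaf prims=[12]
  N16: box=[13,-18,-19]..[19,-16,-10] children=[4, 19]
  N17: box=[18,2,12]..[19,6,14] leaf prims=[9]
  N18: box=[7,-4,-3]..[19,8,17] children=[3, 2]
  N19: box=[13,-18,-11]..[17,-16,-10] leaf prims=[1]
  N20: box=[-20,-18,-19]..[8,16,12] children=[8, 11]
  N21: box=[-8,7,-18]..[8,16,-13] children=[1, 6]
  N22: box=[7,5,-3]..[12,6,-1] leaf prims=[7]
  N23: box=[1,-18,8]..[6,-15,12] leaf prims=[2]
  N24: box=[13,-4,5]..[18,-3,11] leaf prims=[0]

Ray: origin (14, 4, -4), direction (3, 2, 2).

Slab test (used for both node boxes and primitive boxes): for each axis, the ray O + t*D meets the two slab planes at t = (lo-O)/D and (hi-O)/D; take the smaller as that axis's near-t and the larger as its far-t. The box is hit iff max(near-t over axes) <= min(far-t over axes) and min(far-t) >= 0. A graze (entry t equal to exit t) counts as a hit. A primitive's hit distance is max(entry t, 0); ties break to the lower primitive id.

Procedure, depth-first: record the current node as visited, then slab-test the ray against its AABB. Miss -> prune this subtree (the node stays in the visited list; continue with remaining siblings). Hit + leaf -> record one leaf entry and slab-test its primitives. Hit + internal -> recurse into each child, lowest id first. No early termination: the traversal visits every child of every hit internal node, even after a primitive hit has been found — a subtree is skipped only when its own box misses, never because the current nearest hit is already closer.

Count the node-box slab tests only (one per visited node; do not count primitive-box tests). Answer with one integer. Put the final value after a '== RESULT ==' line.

Traverse from the root:
N0 x:[-34/3,5/3] y:[-11,6] z:[-15/2,21/2] -> hit [-15/2,5/3], descend [7, 20]
  N7 x:[-7/3,5/3] y:[-11,2] z:[-15/2,21/2] -> hit [-7/3,5/3], descend [12, 18]
    N12 x:[-7/3,5/3] y:[-11,-8] z:[-15/2,-3/2] -> miss, prune
    N18 x:[-7/3,5/3] y:[-4,2] z:[1/2,21/2] -> hit [1/2,5/3], descend [2, 3]
      N2 x:[1/3,5/3] y:[-1,2] z:[15/2,21/2] -> miss, prune
      N3 x:[-7/3,4/3] y:[-4,1] z:[1/2,15/2] -> hit [1/2,1], descend [22, 24]
        N22 x:[-7/3,-2/3] y:[1/2,1] z:[1/2,3/2] -> miss, prune
        N24 x:[-1/3,4/3] y:[-4,-7/2] z:[9/2,15/2] -> miss, prune
  N20 x:[-34/3,-2] y:[-11,6] z:[-15/2,8] -> miss, prune

Visited [0, 7, 12, 18, 2, 3, 22, 24, 20]. Tests: 9 box, 0 leaf. Nearest: miss.

== RESULT ==
9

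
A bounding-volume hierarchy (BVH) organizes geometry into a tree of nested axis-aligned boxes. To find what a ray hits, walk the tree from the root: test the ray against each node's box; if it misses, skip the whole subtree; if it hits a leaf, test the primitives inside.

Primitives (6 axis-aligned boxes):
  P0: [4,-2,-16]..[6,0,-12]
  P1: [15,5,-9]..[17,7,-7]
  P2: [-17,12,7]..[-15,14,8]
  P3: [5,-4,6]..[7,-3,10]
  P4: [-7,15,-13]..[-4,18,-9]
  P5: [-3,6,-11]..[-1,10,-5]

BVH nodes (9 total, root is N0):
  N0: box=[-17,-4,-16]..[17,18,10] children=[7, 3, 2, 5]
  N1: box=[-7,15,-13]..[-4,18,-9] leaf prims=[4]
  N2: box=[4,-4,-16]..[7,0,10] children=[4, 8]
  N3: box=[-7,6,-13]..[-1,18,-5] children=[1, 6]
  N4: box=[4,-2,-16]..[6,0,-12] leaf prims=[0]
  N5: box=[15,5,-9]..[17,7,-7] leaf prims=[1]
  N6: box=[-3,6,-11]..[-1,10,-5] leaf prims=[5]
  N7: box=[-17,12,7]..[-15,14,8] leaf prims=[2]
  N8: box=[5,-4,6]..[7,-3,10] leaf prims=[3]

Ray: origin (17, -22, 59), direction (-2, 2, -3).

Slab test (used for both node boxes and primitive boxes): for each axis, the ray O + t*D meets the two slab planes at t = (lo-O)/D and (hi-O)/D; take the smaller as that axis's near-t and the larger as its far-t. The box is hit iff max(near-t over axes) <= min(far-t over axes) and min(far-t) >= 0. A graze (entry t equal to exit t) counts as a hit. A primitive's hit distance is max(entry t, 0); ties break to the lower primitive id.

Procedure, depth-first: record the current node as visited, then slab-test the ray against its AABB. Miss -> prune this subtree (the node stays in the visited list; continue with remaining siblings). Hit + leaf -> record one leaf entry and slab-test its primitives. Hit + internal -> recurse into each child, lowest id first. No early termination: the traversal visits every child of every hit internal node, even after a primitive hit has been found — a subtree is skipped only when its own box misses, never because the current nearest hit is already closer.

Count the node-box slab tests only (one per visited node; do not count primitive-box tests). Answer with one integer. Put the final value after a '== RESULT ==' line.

Traverse from the root:
N0 x:[0,17] y:[9,20] z:[49/3,25] -> hit [49/3,17], descend [2, 3, 5, 7]
  N2 x:[5,13/2] y:[9,11] z:[49/3,25] -> miss, prune
  N3 x:[9,12] y:[14,20] z:[64/3,24] -> miss, prune
  N5 x:[0,1] y:[27/2,29/2] z:[22,68/3] -> miss, prune
  N7 x:[16,17] y:[17,18] z:[17,52/3] -> hit [17,17] leaf, test {P2@t=17}

order=[0, 2, 3, 5, 7]  |boxes|=5  |leaves|=1  hit=P2

== RESULT ==
5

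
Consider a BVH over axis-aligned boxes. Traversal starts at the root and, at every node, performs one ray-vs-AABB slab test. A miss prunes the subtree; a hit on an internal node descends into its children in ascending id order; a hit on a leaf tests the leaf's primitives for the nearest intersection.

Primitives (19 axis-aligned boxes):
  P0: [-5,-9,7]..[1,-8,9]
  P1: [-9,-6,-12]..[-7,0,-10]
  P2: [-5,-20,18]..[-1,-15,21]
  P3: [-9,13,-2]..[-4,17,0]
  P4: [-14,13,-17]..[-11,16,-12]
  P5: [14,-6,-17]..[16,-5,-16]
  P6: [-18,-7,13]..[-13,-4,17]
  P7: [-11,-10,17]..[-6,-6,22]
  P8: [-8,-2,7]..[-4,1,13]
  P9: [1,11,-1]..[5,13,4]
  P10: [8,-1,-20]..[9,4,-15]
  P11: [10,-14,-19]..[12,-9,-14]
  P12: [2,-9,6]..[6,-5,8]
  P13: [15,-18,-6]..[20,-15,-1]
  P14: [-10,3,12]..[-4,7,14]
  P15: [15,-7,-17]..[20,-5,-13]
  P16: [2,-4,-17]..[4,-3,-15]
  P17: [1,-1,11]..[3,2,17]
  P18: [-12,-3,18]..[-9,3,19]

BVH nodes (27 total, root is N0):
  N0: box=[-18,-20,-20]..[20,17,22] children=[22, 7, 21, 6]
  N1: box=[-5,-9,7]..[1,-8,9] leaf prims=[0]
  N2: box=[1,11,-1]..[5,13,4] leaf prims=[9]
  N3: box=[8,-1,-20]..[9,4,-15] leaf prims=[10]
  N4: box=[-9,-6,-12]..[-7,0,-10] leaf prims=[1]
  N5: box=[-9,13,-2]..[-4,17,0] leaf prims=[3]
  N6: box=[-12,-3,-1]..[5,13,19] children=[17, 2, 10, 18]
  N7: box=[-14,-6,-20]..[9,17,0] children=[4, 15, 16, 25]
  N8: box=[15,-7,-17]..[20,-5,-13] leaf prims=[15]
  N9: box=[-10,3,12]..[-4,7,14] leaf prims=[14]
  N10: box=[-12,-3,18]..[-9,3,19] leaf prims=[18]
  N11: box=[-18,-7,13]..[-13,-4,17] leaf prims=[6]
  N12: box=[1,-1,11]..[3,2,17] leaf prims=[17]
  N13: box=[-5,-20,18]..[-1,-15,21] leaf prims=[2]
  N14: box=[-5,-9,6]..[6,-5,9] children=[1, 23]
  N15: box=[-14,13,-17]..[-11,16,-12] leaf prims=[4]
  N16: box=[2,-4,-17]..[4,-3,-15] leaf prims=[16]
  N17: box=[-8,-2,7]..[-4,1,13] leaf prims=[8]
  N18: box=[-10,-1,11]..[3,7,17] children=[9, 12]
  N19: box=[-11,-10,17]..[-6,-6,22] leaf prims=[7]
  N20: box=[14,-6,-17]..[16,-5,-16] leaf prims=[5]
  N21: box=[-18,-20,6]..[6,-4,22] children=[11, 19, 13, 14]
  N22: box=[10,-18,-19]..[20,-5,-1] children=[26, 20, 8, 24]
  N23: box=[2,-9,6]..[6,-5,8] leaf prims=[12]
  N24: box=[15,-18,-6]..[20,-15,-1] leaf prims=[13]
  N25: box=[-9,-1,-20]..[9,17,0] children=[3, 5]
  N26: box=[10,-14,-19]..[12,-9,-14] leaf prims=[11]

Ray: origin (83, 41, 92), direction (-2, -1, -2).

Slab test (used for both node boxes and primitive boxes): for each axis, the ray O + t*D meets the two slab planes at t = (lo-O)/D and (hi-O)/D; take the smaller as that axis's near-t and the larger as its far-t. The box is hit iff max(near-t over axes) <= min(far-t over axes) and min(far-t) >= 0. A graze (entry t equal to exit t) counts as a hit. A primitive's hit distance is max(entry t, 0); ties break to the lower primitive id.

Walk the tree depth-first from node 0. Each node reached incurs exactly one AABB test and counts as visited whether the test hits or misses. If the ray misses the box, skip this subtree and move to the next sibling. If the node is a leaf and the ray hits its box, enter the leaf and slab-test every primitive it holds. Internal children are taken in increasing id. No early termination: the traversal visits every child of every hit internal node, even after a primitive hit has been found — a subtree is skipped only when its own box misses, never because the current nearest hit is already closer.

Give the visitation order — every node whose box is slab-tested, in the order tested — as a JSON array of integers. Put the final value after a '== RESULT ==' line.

Traverse from the root:
N0 x:[63/2,101/2] y:[24,61] z:[35,56] -> hit [35,101/2], descend [6, 7, 21, 22]
  N6 x:[39,95/2] y:[28,44] z:[73/2,93/2] -> hit [39,44], descend [2, 10, 17, 18]
    N2 x:[39,41] y:[28,30] z:[44,93/2] -> miss, prune
    N10 x:[46,95/2] y:[38,44] z:[73/2,37] -> miss, prune
    N17 x:[87/2,91/2] y:[40,43] z:[79/2,85/2] -> miss, prune
    N18 x:[40,93/2] y:[34,42] z:[75/2,81/2] -> hit [40,81/2], descend [9, 12]
      N9 x:[87/2,93/2] y:[34,38] z:[39,40] -> miss, prune
      N12 x:[40,41] y:[39,42] z:[75/2,81/2] -> hit [40,81/2] leaf, test {P17@t=40}
  N7 x:[37,97/2] y:[24,47] z:[46,56] -> hit [46,47], descend [4, 15, 16, 25]
    N4 x:[45,46] y:[41,47] z:[51,52] -> miss, prune
    N15 x:[47,97/2] y:[25,28] z:[52,109/2] -> miss, prune
    N16 x:[79/2,81/2] y:[44,45] z:[107/2,109/2] -> miss, prune
    N25 x:[37,46] y:[24,42] z:[46,56] -> miss, prune
  N21 x:[77/2,101/2] y:[45,61] z:[35,43] -> miss, prune
  N22 x:[63/2,73/2] y:[46,59] z:[93/2,111/2] -> miss, prune

order=[0, 6, 2, 10, 17, 18, 9, 12, 7, 4, 15, 16, 25, 21, 22]  |boxes|=15  |leaves|=1  hit=P17

== RESULT ==
[0, 6, 2, 10, 17, 18, 9, 12, 7, 4, 15, 16, 25, 21, 22]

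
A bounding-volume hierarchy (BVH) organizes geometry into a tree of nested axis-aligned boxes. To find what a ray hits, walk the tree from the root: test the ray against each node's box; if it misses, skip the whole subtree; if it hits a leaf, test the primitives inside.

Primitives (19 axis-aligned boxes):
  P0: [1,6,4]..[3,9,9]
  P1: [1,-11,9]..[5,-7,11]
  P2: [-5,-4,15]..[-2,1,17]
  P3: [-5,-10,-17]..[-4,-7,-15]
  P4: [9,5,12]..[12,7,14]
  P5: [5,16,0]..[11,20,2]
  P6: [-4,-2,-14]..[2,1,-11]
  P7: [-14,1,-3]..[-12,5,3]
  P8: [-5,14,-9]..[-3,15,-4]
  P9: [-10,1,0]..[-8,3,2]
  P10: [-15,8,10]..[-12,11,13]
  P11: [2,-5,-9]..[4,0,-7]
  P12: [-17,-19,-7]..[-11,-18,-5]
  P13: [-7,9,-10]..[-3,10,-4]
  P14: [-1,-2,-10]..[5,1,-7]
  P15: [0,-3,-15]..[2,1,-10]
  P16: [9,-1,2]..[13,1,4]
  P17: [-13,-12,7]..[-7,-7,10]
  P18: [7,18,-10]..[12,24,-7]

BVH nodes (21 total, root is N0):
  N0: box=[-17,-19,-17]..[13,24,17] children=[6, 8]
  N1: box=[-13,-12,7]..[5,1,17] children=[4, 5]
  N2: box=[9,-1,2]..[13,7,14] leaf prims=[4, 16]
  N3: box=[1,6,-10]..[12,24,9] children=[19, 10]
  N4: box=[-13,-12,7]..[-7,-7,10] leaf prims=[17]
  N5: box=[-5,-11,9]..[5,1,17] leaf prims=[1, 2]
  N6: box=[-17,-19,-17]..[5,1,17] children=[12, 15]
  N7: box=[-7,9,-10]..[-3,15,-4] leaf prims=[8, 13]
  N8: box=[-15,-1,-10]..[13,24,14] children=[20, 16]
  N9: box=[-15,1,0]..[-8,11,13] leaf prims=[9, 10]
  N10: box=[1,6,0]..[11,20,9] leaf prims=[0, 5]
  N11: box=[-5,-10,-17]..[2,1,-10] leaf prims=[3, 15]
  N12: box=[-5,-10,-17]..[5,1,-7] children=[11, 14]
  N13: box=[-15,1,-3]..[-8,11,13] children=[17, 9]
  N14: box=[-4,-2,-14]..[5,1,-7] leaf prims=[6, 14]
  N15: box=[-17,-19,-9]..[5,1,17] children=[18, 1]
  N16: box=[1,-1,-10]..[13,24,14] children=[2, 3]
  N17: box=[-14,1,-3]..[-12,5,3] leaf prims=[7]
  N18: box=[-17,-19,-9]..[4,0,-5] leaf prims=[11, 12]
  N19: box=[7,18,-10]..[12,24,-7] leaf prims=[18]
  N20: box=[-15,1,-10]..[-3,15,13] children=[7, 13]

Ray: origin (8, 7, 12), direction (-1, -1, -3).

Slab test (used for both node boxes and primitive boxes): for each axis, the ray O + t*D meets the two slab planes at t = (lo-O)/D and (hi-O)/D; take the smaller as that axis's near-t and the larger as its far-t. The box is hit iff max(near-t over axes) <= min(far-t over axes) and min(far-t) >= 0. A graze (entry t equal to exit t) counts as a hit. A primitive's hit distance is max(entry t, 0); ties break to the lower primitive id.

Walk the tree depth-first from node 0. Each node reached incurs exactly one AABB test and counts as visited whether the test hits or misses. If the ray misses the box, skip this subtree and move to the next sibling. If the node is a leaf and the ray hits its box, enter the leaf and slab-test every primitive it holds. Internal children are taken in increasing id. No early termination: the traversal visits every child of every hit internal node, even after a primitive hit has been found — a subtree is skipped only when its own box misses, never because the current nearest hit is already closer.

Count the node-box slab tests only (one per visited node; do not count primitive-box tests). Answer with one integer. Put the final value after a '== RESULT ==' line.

Walk:
N0 x:[-5,25] y:[-17,26] z:[-5/3,29/3] -> hit [-5/3,29/3], descend [6, 8]
  N6 x:[3,25] y:[6,26] z:[-5/3,29/3] -> hit [6,29/3], descend [12, 15]
    N12 x:[3,13] y:[6,17] z:[19/3,29/3] -> hit [19/3,29/3], descend [11, 14]
      N11 x:[6,13] y:[6,17] z:[22/3,29/3] -> hit [22/3,29/3] leaf, test {P3(miss), P15@t=22/3}
      N14 x:[3,12] y:[6,9] z:[19/3,26/3] -> hit [19/3,26/3] leaf, test {P6@t=23/3, P14@t=19/3}
    N15 x:[3,25] y:[6,26] z:[-5/3,7] -> hit [6,7], descend [1, 18]
      N1 x:[3,21] y:[6,19] z:[-5/3,5/3] -> miss, prune
      N18 x:[4,25] y:[7,26] z:[17/3,7] -> hit [7,7] leaf, test {P11(miss), P12(miss)}
  N8 x:[-5,23] y:[-17,8] z:[-2/3,22/3] -> hit [-2/3,22/3], descend [16, 20]
    N16 x:[-5,7] y:[-17,8] z:[-2/3,22/3] -> hit [-2/3,7], descend [2, 3]
      N2 x:[-5,-1] y:[0,8] z:[-2/3,10/3] -> miss, prune
      N3 x:[-4,7] y:[-17,1] z:[1,22/3] -> hit [1,1], descend [10, 19]
        N10 x:[-3,7] y:[-13,1] z:[1,4] -> hit [1,1] leaf, test {P0(miss), P5(miss)}
        N19 x:[-4,1] y:[-17,-11] z:[19/3,22/3] -> miss, prune
    N20 x:[11,23] y:[-8,6] z:[-1/3,22/3] -> miss, prune

Visited [0, 6, 12, 11, 14, 15, 1, 18, 8, 16, 2, 3, 10, 19, 20]. Tests: 15 box, 4 leaf. Nearest: P14.

== RESULT ==
15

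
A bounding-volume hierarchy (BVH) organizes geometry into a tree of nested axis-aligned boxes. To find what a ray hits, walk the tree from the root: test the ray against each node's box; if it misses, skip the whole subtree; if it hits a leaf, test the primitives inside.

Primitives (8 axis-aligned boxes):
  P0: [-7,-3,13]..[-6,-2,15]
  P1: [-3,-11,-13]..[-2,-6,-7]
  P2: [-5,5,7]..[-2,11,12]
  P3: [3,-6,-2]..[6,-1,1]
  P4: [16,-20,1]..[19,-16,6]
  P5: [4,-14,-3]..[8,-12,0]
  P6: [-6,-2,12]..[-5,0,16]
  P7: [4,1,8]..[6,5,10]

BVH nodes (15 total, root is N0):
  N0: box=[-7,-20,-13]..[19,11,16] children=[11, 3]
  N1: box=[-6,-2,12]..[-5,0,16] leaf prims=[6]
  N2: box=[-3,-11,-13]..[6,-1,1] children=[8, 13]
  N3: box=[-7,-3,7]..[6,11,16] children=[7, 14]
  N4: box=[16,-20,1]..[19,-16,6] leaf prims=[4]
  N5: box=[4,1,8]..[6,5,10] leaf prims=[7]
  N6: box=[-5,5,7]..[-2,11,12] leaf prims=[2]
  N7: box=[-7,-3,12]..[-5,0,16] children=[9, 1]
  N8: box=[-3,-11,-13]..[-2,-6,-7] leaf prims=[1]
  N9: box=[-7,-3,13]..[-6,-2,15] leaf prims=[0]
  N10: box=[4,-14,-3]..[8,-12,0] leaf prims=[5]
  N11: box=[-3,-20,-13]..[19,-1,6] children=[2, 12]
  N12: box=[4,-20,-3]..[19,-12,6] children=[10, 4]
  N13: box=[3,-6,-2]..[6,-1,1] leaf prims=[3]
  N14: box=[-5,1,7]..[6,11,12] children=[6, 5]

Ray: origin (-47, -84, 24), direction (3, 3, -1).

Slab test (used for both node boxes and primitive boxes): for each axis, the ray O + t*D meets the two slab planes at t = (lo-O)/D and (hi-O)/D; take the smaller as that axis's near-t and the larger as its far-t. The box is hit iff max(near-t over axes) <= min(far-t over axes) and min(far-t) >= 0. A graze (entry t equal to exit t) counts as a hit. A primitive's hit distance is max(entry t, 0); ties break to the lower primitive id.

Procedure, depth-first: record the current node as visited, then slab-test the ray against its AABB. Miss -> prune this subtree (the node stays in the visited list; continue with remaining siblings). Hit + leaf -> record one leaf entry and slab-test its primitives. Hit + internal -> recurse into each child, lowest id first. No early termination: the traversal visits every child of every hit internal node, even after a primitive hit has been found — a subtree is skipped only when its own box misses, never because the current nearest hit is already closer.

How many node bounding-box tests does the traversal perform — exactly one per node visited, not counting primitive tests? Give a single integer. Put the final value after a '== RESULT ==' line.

Walk:
N0 x:[40/3,22] y:[64/3,95/3] z:[8,37] -> hit [64/3,22], descend [3, 11]
  N3 x:[40/3,53/3] y:[27,95/3] z:[8,17] -> miss, prune
  N11 x:[44/3,22] y:[64/3,83/3] z:[18,37] -> hit [64/3,22], descend [2, 12]
    N2 x:[44/3,53/3] y:[73/3,83/3] z:[23,37] -> miss, prune
    N12 x:[17,22] y:[64/3,24] z:[18,27] -> hit [64/3,22], descend [4, 10]
      N4 x:[21,22] y:[64/3,68/3] z:[18,23] -> hit [64/3,22] leaf, test {P4@t=64/3}
      N10 x:[17,55/3] y:[70/3,24] z:[24,27] -> miss, prune

order=[0, 3, 11, 2, 12, 4, 10]  |boxes|=7  |leaves|=1  hit=P4

== RESULT ==
7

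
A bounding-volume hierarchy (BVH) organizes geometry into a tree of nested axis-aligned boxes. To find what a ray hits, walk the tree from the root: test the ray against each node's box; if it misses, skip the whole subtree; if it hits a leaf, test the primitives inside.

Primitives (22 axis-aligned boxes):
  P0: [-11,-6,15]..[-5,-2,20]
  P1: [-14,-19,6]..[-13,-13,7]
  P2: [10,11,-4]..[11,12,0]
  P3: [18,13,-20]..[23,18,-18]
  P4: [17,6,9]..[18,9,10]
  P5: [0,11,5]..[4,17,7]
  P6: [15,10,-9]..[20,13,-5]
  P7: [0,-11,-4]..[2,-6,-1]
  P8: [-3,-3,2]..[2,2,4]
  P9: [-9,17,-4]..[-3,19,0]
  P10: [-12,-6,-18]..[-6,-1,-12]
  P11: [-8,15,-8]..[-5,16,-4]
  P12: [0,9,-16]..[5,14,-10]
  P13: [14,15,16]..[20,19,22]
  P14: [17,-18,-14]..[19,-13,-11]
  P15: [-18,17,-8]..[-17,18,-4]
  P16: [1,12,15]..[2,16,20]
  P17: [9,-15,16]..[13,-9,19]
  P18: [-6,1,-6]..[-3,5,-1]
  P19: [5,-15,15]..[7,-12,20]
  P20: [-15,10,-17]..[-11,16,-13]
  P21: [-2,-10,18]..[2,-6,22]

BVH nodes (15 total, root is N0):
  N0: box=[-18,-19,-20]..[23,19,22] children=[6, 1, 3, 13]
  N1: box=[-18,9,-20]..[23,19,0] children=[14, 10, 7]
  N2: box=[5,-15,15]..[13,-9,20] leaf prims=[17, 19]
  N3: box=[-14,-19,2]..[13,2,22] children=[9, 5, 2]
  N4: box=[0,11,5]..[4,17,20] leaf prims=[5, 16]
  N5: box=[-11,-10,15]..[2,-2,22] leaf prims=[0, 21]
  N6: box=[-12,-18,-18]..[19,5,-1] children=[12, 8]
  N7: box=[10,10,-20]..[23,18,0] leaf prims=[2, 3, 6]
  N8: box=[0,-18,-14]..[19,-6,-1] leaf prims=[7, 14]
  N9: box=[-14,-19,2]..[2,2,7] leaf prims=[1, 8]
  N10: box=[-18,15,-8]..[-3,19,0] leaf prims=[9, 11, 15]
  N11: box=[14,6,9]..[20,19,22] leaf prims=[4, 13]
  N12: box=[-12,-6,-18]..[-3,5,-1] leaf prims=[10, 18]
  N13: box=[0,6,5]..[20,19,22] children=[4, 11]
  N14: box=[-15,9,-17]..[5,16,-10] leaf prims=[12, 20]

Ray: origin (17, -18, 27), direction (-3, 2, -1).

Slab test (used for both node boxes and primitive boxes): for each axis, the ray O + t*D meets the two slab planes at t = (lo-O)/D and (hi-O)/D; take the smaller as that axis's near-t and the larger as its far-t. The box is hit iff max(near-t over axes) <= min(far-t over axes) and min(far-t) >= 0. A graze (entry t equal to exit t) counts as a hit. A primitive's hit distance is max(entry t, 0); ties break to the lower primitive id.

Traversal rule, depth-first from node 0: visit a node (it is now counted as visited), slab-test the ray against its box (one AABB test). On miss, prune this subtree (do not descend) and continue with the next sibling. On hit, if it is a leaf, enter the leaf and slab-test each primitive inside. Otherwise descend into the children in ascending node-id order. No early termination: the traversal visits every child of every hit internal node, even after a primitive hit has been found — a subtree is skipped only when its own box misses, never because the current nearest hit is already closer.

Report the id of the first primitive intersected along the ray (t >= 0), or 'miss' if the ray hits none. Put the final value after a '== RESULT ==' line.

Trace the traversal:
N0 x:[-2,35/3] y:[-1/2,37/2] z:[5,47] -> hit [5,35/3], descend [1, 3, 6, 13]
  N1 x:[-2,35/3] y:[27/2,37/2] z:[27,47] -> miss, prune
  N3 x:[4/3,31/3] y:[-1/2,10] z:[5,25] -> hit [5,10], descend [2, 5, 9]
    N2 x:[4/3,4] y:[3/2,9/2] z:[7,12] -> miss, prune
    N5 x:[5,28/3] y:[4,8] z:[5,12] -> hit [5,8] leaf, test {P0@t=22/3, P21@t=5}
    N9 x:[5,31/3] y:[-1/2,10] z:[20,25] -> miss, prune
  N6 x:[-2/3,29/3] y:[0,23/2] z:[28,45] -> miss, prune
  N13 x:[-1,17/3] y:[12,37/2] z:[5,22] -> miss, prune

order=[0, 1, 3, 2, 5, 9, 6, 13]  |boxes|=8  |leaves|=1  hit=P21

== RESULT ==
21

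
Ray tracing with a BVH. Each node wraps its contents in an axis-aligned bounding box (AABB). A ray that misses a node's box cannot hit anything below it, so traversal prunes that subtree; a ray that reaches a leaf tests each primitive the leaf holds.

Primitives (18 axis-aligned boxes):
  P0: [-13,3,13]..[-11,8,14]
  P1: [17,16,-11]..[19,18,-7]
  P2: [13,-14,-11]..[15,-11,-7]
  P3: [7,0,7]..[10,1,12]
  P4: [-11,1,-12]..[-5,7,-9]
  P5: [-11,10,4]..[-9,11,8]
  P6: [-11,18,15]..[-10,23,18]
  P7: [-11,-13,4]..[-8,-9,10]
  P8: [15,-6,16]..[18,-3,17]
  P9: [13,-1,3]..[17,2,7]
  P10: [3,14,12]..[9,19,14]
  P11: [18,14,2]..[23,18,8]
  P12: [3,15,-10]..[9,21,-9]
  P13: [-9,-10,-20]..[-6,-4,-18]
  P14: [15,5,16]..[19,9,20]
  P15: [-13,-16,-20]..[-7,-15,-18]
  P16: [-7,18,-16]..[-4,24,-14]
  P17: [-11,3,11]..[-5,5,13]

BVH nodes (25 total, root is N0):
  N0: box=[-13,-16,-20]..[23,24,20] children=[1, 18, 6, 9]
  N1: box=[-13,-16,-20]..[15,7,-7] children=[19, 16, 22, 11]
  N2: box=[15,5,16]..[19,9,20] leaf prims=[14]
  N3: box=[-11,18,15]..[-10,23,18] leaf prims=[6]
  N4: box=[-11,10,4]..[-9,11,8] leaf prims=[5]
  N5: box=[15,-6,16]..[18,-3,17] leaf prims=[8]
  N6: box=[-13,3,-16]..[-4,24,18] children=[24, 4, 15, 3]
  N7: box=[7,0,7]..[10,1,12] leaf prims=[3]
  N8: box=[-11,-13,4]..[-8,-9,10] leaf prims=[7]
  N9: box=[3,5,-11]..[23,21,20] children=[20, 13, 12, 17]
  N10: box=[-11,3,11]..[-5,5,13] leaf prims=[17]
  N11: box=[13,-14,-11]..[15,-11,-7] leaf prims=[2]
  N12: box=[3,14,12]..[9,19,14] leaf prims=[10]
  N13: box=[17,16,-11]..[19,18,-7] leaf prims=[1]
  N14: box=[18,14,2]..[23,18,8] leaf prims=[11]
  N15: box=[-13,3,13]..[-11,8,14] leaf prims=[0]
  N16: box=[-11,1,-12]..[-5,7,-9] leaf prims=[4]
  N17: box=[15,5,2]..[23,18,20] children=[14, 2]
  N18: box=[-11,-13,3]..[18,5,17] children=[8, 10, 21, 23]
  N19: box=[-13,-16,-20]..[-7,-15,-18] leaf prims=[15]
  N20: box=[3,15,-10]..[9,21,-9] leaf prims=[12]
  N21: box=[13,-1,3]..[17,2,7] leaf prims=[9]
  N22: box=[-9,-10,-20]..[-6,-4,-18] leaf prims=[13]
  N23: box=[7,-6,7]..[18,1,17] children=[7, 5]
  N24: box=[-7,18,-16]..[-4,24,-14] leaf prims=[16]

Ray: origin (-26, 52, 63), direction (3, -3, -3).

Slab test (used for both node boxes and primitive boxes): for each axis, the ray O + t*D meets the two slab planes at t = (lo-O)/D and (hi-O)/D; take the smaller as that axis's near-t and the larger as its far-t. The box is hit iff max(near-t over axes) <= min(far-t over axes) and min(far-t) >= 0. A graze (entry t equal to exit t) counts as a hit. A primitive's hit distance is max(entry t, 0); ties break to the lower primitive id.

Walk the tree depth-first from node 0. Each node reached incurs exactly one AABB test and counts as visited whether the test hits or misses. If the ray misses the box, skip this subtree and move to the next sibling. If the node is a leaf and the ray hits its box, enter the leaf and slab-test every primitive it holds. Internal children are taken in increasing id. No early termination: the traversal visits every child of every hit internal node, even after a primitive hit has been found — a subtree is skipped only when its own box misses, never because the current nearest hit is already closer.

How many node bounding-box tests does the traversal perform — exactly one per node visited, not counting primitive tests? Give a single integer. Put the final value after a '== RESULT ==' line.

Walk:
N0 x:[13/3,49/3] y:[28/3,68/3] z:[43/3,83/3] -> hit [43/3,49/3], descend [1, 6, 9, 18]
  N1 x:[13/3,41/3] y:[15,68/3] z:[70/3,83/3] -> miss, prune
  N6 x:[13/3,22/3] y:[28/3,49/3] z:[15,79/3] -> miss, prune
  N9 x:[29/3,49/3] y:[31/3,47/3] z:[43/3,74/3] -> hit [43/3,47/3], descend [12, 13, 17, 20]
    N12 x:[29/3,35/3] y:[11,38/3] z:[49/3,17] -> miss, prune
    N13 x:[43/3,15] y:[34/3,12] z:[70/3,74/3] -> miss, prune
    N17 x:[41/3,49/3] y:[34/3,47/3] z:[43/3,61/3] -> hit [43/3,47/3], descend [2, 14]
      N2 x:[41/3,15] y:[43/3,47/3] z:[43/3,47/3] -> hit [43/3,15] leaf, test {P14@t=43/3}
      N14 x:[44/3,49/3] y:[34/3,38/3] z:[55/3,61/3] -> miss, prune
    N20 x:[29/3,35/3] y:[31/3,37/3] z:[24,73/3] -> miss, prune
  N18 x:[5,44/3] y:[47/3,65/3] z:[46/3,20] -> miss, prune

11 AABB tests over nodes [0, 1, 6, 9, 12, 13, 17, 2, 14, 20, 18]; 1 leaf entered; closest P14.

== RESULT ==
11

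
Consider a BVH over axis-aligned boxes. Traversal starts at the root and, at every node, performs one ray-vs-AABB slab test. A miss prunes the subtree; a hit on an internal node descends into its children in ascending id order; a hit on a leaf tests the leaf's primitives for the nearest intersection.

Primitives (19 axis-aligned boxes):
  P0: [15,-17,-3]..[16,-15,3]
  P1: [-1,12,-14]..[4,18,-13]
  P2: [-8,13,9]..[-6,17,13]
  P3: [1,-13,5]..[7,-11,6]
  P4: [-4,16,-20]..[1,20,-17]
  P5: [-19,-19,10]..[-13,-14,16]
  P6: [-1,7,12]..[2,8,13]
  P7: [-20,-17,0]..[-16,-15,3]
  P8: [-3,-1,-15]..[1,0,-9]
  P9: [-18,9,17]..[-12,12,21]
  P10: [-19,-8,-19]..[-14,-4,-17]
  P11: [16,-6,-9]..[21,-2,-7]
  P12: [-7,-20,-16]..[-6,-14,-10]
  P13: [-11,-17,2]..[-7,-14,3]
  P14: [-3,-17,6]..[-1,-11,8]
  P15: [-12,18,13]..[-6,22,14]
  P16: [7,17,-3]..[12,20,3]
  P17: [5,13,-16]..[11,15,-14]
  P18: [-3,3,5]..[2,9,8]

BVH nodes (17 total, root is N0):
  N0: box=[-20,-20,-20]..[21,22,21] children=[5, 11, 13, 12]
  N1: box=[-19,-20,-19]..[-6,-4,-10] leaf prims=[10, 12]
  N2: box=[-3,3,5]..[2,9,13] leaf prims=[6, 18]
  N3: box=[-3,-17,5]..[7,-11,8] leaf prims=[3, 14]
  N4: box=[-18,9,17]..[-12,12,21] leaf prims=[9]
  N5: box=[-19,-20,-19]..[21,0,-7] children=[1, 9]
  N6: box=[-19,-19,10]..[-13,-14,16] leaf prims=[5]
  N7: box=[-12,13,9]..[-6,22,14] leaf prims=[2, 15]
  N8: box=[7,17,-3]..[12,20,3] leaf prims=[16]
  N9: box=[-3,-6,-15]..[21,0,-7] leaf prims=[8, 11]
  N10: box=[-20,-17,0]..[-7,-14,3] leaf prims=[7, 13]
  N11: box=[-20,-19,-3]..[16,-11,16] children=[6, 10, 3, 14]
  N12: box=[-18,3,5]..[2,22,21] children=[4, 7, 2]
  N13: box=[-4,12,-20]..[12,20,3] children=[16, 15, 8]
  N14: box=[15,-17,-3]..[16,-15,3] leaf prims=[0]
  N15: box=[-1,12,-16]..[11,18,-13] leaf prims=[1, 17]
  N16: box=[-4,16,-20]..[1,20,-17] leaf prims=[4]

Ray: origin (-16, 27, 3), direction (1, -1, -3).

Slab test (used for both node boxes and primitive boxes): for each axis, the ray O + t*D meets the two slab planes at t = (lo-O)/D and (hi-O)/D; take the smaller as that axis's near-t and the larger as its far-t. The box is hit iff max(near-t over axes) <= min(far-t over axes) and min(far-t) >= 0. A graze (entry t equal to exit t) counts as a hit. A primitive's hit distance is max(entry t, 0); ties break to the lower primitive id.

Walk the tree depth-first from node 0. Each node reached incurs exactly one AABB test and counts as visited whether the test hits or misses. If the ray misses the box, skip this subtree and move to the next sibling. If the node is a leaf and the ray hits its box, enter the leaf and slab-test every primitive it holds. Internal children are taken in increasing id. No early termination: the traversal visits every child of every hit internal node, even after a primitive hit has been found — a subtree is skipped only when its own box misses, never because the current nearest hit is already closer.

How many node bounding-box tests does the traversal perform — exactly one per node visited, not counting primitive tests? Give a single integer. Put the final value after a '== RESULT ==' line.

Walk:
N0 x:[-4,37] y:[5,47] z:[-6,23/3] -> hit [5,23/3], descend [5, 11, 12, 13]
  N5 x:[-3,37] y:[27,47] z:[10/3,22/3] -> miss, prune
  N11 x:[-4,32] y:[38,46] z:[-13/3,2] -> miss, prune
  N12 x:[-2,18] y:[5,24] z:[-6,-2/3] -> miss, prune
  N13 x:[12,28] y:[7,15] z:[0,23/3] -> miss, prune

Visited [0, 5, 11, 12, 13]. Tests: 5 box, 0 leaf. Nearest: miss.

== RESULT ==
5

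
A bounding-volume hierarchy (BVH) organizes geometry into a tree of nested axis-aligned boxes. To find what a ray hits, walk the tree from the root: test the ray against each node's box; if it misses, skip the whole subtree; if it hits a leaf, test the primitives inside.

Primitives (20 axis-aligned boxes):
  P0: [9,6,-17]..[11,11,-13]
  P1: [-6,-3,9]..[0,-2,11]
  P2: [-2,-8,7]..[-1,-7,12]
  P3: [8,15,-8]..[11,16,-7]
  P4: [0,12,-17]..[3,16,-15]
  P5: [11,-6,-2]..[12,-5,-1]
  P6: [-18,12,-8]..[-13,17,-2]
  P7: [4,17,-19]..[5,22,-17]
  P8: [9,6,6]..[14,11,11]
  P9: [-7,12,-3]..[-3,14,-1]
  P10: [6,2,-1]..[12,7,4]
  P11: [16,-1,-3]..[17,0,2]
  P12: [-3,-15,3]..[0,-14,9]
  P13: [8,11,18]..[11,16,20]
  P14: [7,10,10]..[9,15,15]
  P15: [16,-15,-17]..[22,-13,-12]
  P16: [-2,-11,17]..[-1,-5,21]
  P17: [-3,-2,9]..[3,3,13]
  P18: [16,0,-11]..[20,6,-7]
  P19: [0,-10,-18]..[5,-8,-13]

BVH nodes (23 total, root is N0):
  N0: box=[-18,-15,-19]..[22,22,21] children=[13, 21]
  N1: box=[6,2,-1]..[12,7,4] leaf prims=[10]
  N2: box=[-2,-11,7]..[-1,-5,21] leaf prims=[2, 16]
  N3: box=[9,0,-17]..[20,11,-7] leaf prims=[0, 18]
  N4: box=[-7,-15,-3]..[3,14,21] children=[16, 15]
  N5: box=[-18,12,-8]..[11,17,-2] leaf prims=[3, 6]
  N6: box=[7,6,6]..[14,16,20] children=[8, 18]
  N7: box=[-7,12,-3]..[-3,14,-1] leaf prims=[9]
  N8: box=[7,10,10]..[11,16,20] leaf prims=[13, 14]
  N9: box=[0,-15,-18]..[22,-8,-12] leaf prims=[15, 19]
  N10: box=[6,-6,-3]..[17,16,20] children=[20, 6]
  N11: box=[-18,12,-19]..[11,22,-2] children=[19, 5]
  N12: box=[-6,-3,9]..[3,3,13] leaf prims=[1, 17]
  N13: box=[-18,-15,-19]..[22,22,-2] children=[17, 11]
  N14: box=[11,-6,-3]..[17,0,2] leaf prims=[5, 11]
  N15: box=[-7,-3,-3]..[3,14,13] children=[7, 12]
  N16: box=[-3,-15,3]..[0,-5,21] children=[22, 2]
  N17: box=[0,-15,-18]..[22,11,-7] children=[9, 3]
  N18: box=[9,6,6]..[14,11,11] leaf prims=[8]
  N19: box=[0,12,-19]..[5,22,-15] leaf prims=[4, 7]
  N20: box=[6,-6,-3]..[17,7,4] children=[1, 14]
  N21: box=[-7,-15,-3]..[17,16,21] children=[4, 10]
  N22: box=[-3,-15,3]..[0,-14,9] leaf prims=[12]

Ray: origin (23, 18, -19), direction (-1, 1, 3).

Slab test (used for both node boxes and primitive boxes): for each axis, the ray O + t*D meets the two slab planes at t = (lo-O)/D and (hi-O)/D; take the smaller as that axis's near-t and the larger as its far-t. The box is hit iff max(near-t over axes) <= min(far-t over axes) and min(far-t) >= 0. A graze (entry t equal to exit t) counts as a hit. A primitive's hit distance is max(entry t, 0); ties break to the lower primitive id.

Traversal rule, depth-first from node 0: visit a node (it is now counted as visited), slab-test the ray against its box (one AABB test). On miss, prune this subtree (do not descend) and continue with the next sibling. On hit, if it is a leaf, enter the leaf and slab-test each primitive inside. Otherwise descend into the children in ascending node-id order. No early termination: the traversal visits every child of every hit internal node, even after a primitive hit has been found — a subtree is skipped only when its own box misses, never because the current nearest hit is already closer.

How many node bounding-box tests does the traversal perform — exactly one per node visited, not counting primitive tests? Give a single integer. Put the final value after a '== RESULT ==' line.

Traverse from the root:
N0 x:[1,41] y:[-33,4] z:[0,40/3] -> hit [1,4], descend [13, 21]
  N13 x:[1,41] y:[-33,4] z:[0,17/3] -> hit [1,4], descend [11, 17]
    N11 x:[12,41] y:[-6,4] z:[0,17/3] -> miss, prune
    N17 x:[1,23] y:[-33,-7] z:[1/3,4] -> miss, prune
  N21 x:[6,30] y:[-33,-2] z:[16/3,40/3] -> miss, prune

Summary -> nodes [0, 13, 11, 17, 21]; box-tests=5; leaf-entries=0; first=miss

== RESULT ==
5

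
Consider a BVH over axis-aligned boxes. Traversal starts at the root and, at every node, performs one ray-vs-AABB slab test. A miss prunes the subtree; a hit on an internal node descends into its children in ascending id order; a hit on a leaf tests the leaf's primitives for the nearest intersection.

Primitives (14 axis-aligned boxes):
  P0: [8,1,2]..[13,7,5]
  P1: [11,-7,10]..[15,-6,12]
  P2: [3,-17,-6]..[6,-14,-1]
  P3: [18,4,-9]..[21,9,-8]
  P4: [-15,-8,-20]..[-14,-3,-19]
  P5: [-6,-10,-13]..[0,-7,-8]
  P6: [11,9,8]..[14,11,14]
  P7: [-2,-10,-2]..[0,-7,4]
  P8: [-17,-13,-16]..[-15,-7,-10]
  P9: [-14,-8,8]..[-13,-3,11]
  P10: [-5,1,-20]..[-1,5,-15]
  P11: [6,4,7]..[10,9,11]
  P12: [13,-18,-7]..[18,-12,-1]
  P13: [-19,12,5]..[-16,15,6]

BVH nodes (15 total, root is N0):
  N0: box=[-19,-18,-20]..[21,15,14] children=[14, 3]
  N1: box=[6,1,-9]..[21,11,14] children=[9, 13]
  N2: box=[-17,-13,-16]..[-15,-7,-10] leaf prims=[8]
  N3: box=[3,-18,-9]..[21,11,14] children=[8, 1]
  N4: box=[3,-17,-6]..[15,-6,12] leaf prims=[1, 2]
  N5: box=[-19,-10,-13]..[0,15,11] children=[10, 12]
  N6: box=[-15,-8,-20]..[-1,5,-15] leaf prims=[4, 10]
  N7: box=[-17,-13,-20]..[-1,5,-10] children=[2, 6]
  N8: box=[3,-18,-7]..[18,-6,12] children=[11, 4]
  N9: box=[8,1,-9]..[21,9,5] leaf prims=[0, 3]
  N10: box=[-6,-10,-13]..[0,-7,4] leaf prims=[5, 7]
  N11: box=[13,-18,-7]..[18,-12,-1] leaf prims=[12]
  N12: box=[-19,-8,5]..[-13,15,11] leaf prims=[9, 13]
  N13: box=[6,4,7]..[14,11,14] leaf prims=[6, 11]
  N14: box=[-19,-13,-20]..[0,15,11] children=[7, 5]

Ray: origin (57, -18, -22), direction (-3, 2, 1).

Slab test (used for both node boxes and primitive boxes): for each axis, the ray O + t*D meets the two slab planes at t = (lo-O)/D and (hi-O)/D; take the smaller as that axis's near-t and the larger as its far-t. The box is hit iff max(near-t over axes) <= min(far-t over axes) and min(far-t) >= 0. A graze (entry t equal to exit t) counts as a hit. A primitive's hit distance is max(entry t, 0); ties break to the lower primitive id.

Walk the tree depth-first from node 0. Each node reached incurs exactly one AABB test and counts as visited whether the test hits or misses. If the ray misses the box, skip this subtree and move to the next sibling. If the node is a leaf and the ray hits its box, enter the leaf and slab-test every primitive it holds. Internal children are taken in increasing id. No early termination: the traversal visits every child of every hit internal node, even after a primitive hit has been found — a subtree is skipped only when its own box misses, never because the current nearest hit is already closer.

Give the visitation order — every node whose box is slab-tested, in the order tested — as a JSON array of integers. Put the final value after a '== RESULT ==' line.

Trace the traversal:
N0 x:[12,76/3] y:[0,33/2] z:[2,36] -> hit [12,33/2], descend [3, 14]
  N3 x:[12,18] y:[0,29/2] z:[13,36] -> hit [13,29/2], descend [1, 8]
    N1 x:[12,17] y:[19/2,29/2] z:[13,36] -> hit [13,29/2], descend [9, 13]
      N9 x:[12,49/3] y:[19/2,27/2] z:[13,27] -> hit [13,27/2] leaf, test {P0(miss), P3@t=13}
      N13 x:[43/3,17] y:[11,29/2] z:[29,36] -> miss, prune
    N8 x:[13,18] y:[0,6] z:[15,34] -> miss, prune
  N14 x:[19,76/3] y:[5/2,33/2] z:[2,33] -> miss, prune

7 AABB tests over nodes [0, 3, 1, 9, 13, 8, 14]; 1 leaf entered; closest P3.

== RESULT ==
[0, 3, 1, 9, 13, 8, 14]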